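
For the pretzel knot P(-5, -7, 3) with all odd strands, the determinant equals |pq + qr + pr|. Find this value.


Step 1: Compute pq + qr + pr.
pq = (-5)*(-7) = 35
qr = (-7)*3 = -21
pr = (-5)*3 = -15
pq + qr + pr = 35 + (-21) + (-15) = -1
Step 2: Take absolute value.
det(P(-5,-7,3)) = |-1| = 1

1


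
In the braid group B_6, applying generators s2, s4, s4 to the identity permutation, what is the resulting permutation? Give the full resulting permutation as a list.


Starting with identity [1, 2, 3, 4, 5, 6].
Apply generators in sequence:
  After s2: [1, 3, 2, 4, 5, 6]
  After s4: [1, 3, 2, 5, 4, 6]
  After s4: [1, 3, 2, 4, 5, 6]
Final permutation: [1, 3, 2, 4, 5, 6]

[1, 3, 2, 4, 5, 6]


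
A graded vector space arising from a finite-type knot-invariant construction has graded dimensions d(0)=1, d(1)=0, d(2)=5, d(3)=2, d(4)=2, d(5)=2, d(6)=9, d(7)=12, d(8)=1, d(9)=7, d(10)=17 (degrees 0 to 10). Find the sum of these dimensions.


Total dimension = d(0) + d(1) + ... + d(10)
= 1 + 0 + 5 + 2 + 2 + 2 + 9 + 12 + 1 + 7 + 17
= 58

58


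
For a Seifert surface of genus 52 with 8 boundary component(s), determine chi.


chi = 2 - 2g - b
= 2 - 2*52 - 8
= 2 - 104 - 8 = -110

-110


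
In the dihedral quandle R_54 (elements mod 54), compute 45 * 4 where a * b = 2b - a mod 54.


45 * 4 = 2*4 - 45 mod 54
= 8 - 45 mod 54
= -37 mod 54 = 17

17


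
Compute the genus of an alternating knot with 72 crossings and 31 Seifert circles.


For alternating knots, g = (c - s + 1)/2.
= (72 - 31 + 1)/2
= 42/2 = 21

21


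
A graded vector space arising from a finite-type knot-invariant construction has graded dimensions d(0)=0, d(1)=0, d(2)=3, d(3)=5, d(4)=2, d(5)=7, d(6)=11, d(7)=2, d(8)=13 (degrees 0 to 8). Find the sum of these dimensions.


Total dimension = d(0) + d(1) + ... + d(8)
= 0 + 0 + 3 + 5 + 2 + 7 + 11 + 2 + 13
= 43

43


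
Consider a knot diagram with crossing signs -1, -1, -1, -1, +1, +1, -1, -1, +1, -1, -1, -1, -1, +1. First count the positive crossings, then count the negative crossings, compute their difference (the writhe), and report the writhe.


Step 1: Count positive crossings (+1).
Positive crossings: 4
Step 2: Count negative crossings (-1).
Negative crossings: 10
Step 3: Writhe = (positive) - (negative)
w = 4 - 10 = -6
Step 4: |w| = 6, and w is negative

-6


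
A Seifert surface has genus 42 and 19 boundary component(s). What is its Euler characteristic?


chi = 2 - 2g - b
= 2 - 2*42 - 19
= 2 - 84 - 19 = -101

-101


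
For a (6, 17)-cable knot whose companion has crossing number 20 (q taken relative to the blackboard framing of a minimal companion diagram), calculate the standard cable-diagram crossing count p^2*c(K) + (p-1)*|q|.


Step 1: Each of the c(K) crossings of the companion diagram becomes p*p = p^2 crossings among the p parallel strands, and each of the |q| twists s_1 s_2 ... s_(p-1) adds (p-1) crossings.
  Crossings = p^2 * c(K) + (p-1)*|q|
Step 2: = 6^2 * 20 + (6-1)*17
Step 3: = 36*20 + 5*17
Step 4: = 720 + 85 = 805

805


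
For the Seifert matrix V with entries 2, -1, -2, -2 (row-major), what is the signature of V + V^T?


Step 1: V + V^T = [[4, -3], [-3, -4]]
Step 2: trace = 0, det = -25
Step 3: Discriminant = 0^2 - 4*(-25) = 100
Step 4: Eigenvalues: 5, -5
Step 5: Signature = (# positive eigenvalues) - (# negative eigenvalues) = 0

0


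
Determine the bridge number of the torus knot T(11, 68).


The bridge number of T(p,q) is min(p,q).
min(11, 68) = 11

11


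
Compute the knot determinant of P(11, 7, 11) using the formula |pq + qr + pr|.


Step 1: Compute pq + qr + pr.
pq = 11*7 = 77
qr = 7*11 = 77
pr = 11*11 = 121
pq + qr + pr = 77 + 77 + 121 = 275
Step 2: Take absolute value.
det(P(11,7,11)) = |275| = 275

275


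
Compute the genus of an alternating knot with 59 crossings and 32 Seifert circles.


For alternating knots, g = (c - s + 1)/2.
= (59 - 32 + 1)/2
= 28/2 = 14

14


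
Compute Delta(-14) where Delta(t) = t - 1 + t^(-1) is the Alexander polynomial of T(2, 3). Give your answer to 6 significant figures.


Substituting t = -14 into Delta(t) = t - 1 + t^(-1):
Term values: (-14) + (-1) + (-0.0714286)
Sum = -15.07142857
Rounded to 6 significant figures: -15.0714

-15.0714


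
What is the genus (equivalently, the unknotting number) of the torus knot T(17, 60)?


For a torus knot T(p,q), both the unknotting number and genus equal (p-1)(q-1)/2.
= (17-1)(60-1)/2
= 16*59/2
= 944/2 = 472

472


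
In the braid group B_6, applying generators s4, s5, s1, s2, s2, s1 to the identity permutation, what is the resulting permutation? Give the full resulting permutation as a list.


Starting with identity [1, 2, 3, 4, 5, 6].
Apply generators in sequence:
  After s4: [1, 2, 3, 5, 4, 6]
  After s5: [1, 2, 3, 5, 6, 4]
  After s1: [2, 1, 3, 5, 6, 4]
  After s2: [2, 3, 1, 5, 6, 4]
  After s2: [2, 1, 3, 5, 6, 4]
  After s1: [1, 2, 3, 5, 6, 4]
Final permutation: [1, 2, 3, 5, 6, 4]

[1, 2, 3, 5, 6, 4]


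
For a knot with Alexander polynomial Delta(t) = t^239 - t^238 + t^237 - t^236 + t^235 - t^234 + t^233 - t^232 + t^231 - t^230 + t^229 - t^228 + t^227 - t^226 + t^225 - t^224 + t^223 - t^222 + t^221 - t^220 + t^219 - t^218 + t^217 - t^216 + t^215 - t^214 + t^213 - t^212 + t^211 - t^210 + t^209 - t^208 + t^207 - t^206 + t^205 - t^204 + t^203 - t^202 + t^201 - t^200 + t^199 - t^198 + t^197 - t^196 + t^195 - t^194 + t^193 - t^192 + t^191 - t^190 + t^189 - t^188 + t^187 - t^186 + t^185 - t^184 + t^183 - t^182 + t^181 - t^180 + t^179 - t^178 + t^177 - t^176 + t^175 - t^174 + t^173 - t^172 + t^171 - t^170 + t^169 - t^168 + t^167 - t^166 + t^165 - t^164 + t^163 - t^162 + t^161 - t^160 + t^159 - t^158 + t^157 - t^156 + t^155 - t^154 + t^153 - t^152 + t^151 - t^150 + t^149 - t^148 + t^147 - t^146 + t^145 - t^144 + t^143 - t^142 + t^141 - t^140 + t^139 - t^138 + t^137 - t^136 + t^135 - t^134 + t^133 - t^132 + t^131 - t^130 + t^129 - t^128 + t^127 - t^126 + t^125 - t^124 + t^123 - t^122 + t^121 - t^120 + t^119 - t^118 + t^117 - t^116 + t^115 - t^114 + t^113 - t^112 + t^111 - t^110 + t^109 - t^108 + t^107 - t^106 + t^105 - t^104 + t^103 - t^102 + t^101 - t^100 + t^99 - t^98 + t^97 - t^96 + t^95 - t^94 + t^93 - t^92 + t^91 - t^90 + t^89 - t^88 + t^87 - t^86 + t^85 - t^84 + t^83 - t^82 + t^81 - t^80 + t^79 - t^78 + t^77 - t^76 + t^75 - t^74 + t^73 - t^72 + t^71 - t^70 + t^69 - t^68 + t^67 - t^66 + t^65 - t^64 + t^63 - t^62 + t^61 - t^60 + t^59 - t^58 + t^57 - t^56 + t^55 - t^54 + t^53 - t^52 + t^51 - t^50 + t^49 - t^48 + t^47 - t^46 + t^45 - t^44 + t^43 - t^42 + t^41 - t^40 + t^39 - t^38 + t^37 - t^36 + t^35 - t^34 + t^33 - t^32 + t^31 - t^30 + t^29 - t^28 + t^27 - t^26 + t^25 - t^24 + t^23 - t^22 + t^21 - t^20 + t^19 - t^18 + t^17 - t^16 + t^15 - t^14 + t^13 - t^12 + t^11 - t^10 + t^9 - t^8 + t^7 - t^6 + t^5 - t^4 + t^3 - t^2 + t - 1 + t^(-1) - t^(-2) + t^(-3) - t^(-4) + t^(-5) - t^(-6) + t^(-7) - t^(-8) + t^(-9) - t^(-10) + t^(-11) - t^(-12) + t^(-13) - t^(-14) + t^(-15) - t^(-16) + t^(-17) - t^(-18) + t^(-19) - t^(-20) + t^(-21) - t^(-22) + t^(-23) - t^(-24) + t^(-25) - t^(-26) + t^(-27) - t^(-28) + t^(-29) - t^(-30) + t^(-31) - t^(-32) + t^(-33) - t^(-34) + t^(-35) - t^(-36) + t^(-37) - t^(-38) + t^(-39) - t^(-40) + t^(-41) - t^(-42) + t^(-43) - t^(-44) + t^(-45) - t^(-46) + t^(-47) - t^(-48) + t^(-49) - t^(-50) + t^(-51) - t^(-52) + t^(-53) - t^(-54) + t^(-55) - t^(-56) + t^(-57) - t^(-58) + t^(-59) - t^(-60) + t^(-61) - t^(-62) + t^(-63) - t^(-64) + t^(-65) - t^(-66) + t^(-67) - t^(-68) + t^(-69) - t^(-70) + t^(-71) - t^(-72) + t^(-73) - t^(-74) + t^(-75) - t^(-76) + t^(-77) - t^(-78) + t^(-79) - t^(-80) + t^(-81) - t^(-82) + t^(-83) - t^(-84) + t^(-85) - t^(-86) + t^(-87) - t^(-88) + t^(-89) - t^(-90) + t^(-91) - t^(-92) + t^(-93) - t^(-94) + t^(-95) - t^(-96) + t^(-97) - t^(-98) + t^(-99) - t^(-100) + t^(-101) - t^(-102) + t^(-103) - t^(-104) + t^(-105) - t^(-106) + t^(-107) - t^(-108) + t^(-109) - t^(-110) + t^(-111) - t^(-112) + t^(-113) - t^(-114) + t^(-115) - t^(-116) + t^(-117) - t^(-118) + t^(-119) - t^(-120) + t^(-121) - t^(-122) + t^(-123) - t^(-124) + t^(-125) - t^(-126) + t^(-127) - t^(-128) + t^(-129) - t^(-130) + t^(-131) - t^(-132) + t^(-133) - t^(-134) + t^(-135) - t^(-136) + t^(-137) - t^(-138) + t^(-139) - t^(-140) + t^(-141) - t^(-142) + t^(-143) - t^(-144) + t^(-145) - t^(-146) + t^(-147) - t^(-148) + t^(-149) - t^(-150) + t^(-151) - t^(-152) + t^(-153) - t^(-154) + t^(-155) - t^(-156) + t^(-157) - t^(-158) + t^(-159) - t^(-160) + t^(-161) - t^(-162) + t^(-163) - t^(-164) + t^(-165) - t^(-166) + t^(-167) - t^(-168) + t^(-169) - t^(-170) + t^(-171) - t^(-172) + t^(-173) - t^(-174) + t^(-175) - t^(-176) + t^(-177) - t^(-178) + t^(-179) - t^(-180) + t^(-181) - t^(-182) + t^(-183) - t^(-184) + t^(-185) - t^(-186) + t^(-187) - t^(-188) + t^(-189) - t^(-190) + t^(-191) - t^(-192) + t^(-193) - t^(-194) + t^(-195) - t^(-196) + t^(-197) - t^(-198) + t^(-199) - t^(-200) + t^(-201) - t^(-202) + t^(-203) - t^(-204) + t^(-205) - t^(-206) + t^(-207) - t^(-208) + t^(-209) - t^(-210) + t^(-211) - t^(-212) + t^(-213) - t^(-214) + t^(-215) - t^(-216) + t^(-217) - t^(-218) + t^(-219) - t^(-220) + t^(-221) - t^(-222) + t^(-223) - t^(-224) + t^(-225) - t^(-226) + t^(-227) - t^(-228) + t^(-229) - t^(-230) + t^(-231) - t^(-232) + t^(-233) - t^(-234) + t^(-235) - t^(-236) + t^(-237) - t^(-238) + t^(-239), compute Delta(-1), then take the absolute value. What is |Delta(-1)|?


Step 1: The polynomial has 479 terms with alternating signs, exponents from 239 down to -239.
Step 2: Substitute t = -1. The i-th term has coefficient (-1)^i and exponent (m-i),
  so its value is (-1)^i * (-1)^(m-i) = (-1)^m = -1 for every i.
Step 3: All 479 terms equal -1, so Delta(-1) = 479 * (-1) = -479
Step 4: |Delta(-1)| = 479

479


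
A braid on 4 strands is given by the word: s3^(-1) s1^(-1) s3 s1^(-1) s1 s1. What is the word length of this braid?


The word length counts the number of generators (including inverses).
Listing each generator: s3^(-1), s1^(-1), s3, s1^(-1), s1, s1
There are 6 generators in this braid word.

6


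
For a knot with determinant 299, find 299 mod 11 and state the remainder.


Step 1: A knot is p-colorable if and only if p divides its determinant.
Step 2: Compute 299 mod 11.
299 = 27 * 11 + 2
Step 3: 299 mod 11 = 2
Step 4: The knot is 11-colorable: no

2


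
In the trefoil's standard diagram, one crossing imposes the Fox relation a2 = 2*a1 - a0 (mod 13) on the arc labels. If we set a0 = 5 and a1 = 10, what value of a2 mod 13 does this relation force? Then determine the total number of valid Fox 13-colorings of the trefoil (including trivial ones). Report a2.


Step 1: Apply the given crossing relation 2*a1 - a0 - a2 = 0 (mod 13).
  a2 = 2*a1 - a0 mod 13
  a2 = 2*10 - 5 mod 13
  a2 = 20 - 5 mod 13
  a2 = 15 mod 13 = 2
Step 2: The trefoil has determinant 3.
  Number of Fox p-colorings (p prime) is p^2 if p = 3, else p.
  Since 13 does not divide 3, only trivial (constant) colorings exist.
  (So the trial a0 = 5, a1 = 10 with a0 != a1 does NOT extend to a valid coloring of the whole trefoil: the other two crossing relations require 3*(a1 - a0) = 0 (mod 13), which fails.)
  Total colorings = 13
Step 3: a2 = 2, total Fox 13-colorings = 13

2


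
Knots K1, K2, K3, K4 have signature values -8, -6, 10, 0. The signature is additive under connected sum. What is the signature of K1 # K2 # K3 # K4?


The signature is additive under connected sum.
signature(K1 # K2 # K3 # K4) = (-8) + (-6) + (10) + (0)
= -4

-4


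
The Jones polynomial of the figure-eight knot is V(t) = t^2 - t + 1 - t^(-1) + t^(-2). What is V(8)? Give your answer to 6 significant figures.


Substituting t = 8 into V(t) = t^2 - t + 1 - t^(-1) + t^(-2):
  (+)t^(2) = 64
  (-)t^(1) = -8
  (+)t^(0) = 1
  (-)t^(-1) = -0.125
  (+)t^(-2) = 0.015625
Sum = (64) + (-8) + (1) + (-0.125) + (0.015625)
= 56.890625
Rounded to 6 significant figures: 56.8906

56.8906


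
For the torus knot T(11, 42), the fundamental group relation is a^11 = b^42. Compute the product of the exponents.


The relation is a^11 = b^42.
Product of exponents = 11 * 42
= 462

462


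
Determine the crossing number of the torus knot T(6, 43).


For a torus knot T(p, q) with gcd(p,q)=1,
the crossing number is min(p*(q-1), q*(p-1)).
p*(q-1) = 6*42 = 252
q*(p-1) = 43*5 = 215
min(252, 215) = 215

215


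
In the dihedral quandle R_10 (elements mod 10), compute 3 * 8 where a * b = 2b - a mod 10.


3 * 8 = 2*8 - 3 mod 10
= 16 - 3 mod 10
= 13 mod 10 = 3

3


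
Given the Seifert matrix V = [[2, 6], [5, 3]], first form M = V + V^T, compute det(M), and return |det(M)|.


Step 1: Form V + V^T where V = [[2, 6], [5, 3]]
  V^T = [[2, 5], [6, 3]]
  V + V^T = [[4, 11], [11, 6]]
Step 2: det(V + V^T) = 4*6 - 11*11
  = 24 - 121 = -97
Step 3: Knot determinant = |det(V + V^T)| = |-97| = 97

97


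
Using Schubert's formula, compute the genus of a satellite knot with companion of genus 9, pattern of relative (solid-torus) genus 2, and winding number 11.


Schubert: g(satellite) = g_rel(pattern) + |winding| * g(companion),
where g_rel(pattern) is the genus of the pattern relative to the solid torus.
= 2 + 11 * 9
= 2 + 99 = 101

101


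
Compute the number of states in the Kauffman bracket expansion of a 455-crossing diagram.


Each crossing contributes 2 choices (A-smoothing or B-smoothing).
Total states = 2^455 = 93035356709837681990313447409664580397266094167976711716030745495121828878514934185752454491361736391777602765602070775492429008462675968

93035356709837681990313447409664580397266094167976711716030745495121828878514934185752454491361736391777602765602070775492429008462675968


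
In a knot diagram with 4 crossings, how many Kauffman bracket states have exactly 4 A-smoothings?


We choose which 4 of 4 crossings get A-smoothings.
C(4, 4) = 4! / (4! * 0!)
= 1

1


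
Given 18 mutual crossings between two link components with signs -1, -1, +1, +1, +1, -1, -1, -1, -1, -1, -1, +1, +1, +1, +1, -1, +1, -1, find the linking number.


Step 1: Count positive crossings: 8
Step 2: Count negative crossings: 10
Step 3: Sum of signs = 8 - 10 = -2
Step 4: Linking number = sum/2 = -2/2 = -1

-1


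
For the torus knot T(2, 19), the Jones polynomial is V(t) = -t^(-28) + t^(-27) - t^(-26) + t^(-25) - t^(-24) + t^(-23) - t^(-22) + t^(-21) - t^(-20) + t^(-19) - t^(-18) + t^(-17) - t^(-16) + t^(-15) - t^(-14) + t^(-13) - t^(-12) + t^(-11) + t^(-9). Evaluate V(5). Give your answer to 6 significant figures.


Substituting t = 5 into V(t) = -t^(-28) + t^(-27) - t^(-26) + t^(-25) - t^(-24) + t^(-23) - t^(-22) + t^(-21) - t^(-20) + t^(-19) - t^(-18) + t^(-17) - t^(-16) + t^(-15) - t^(-14) + t^(-13) - t^(-12) + t^(-11) + t^(-9):
  (-)t^(-28) = -2.68435e-20
  (+)t^(-27) = 1.34218e-19
  (-)t^(-26) = -6.71089e-19
  (+)t^(-25) = 3.35544e-18
  (-)t^(-24) = -1.67772e-17
  (+)t^(-23) = 8.38861e-17
  (-)t^(-22) = -4.1943e-16
  (+)t^(-21) = 2.09715e-15
  (-)t^(-20) = -1.04858e-14
  (+)t^(-19) = 5.24288e-14
  (-)t^(-18) = -2.62144e-13
  (+)t^(-17) = 1.31072e-12
  (-)t^(-16) = -6.5536e-12
  (+)t^(-15) = 3.2768e-11
  (-)t^(-14) = -1.6384e-10
  (+)t^(-13) = 8.192e-10
  (-)t^(-12) = -4.096e-09
  (+)t^(-11) = 2.048e-08
  (+)t^(-9) = 5.12e-07
Sum = (-2.68435e-20) + (1.34218e-19) + (-6.71089e-19) + (3.35544e-18) + (-1.67772e-17) + (8.38861e-17) + (-4.1943e-16) + (2.09715e-15) + (-1.04858e-14) + (5.24288e-14) + (-2.62144e-13) + (1.31072e-12) + (-6.5536e-12) + (3.2768e-11) + (-1.6384e-10) + (8.192e-10) + (-4.096e-09) + (2.048e-08) + (5.12e-07)
= 5.290666667e-07
Rounded to 6 significant figures: 5.29067e-07

5.29067e-07


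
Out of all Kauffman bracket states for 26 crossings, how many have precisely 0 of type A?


We choose which 0 of 26 crossings get A-smoothings.
C(26, 0) = 26! / (0! * 26!)
= 1

1


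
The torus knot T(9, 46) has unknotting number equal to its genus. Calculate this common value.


For a torus knot T(p,q), both the unknotting number and genus equal (p-1)(q-1)/2.
= (9-1)(46-1)/2
= 8*45/2
= 360/2 = 180

180


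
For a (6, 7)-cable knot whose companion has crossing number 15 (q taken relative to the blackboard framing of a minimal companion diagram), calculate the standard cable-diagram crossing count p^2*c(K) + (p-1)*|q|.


Step 1: Each of the c(K) crossings of the companion diagram becomes p*p = p^2 crossings among the p parallel strands, and each of the |q| twists s_1 s_2 ... s_(p-1) adds (p-1) crossings.
  Crossings = p^2 * c(K) + (p-1)*|q|
Step 2: = 6^2 * 15 + (6-1)*7
Step 3: = 36*15 + 5*7
Step 4: = 540 + 35 = 575

575


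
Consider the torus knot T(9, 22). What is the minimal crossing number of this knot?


For a torus knot T(p, q) with gcd(p,q)=1,
the crossing number is min(p*(q-1), q*(p-1)).
p*(q-1) = 9*21 = 189
q*(p-1) = 22*8 = 176
min(189, 176) = 176

176


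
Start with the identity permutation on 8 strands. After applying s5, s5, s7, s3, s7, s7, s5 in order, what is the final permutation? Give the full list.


Starting with identity [1, 2, 3, 4, 5, 6, 7, 8].
Apply generators in sequence:
  After s5: [1, 2, 3, 4, 6, 5, 7, 8]
  After s5: [1, 2, 3, 4, 5, 6, 7, 8]
  After s7: [1, 2, 3, 4, 5, 6, 8, 7]
  After s3: [1, 2, 4, 3, 5, 6, 8, 7]
  After s7: [1, 2, 4, 3, 5, 6, 7, 8]
  After s7: [1, 2, 4, 3, 5, 6, 8, 7]
  After s5: [1, 2, 4, 3, 6, 5, 8, 7]
Final permutation: [1, 2, 4, 3, 6, 5, 8, 7]

[1, 2, 4, 3, 6, 5, 8, 7]


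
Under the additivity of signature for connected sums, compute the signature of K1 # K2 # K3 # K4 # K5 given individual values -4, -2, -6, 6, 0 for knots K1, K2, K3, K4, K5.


The signature is additive under connected sum.
signature(K1 # K2 # K3 # K4 # K5) = (-4) + (-2) + (-6) + (6) + (0)
= -6

-6


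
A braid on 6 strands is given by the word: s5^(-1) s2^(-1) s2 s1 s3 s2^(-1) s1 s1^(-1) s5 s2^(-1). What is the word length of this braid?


The word length counts the number of generators (including inverses).
Listing each generator: s5^(-1), s2^(-1), s2, s1, s3, s2^(-1), s1, s1^(-1), s5, s2^(-1)
There are 10 generators in this braid word.

10


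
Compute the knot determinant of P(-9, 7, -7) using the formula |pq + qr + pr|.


Step 1: Compute pq + qr + pr.
pq = (-9)*7 = -63
qr = 7*(-7) = -49
pr = (-9)*(-7) = 63
pq + qr + pr = -63 + (-49) + 63 = -49
Step 2: Take absolute value.
det(P(-9,7,-7)) = |-49| = 49

49


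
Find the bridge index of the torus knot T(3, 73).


The bridge number of T(p,q) is min(p,q).
min(3, 73) = 3

3


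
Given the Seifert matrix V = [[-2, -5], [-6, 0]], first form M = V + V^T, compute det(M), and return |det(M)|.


Step 1: Form V + V^T where V = [[-2, -5], [-6, 0]]
  V^T = [[-2, -6], [-5, 0]]
  V + V^T = [[-4, -11], [-11, 0]]
Step 2: det(V + V^T) = (-4)*0 - (-11)*(-11)
  = 0 - 121 = -121
Step 3: Knot determinant = |det(V + V^T)| = |-121| = 121

121


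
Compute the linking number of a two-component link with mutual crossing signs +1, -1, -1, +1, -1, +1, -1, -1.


Step 1: Count positive crossings: 3
Step 2: Count negative crossings: 5
Step 3: Sum of signs = 3 - 5 = -2
Step 4: Linking number = sum/2 = -2/2 = -1

-1


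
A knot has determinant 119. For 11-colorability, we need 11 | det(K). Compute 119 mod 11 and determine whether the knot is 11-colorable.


Step 1: A knot is p-colorable if and only if p divides its determinant.
Step 2: Compute 119 mod 11.
119 = 10 * 11 + 9
Step 3: 119 mod 11 = 9
Step 4: The knot is 11-colorable: no

9


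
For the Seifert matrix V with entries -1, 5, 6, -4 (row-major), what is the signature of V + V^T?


Step 1: V + V^T = [[-2, 11], [11, -8]]
Step 2: trace = -10, det = -105
Step 3: Discriminant = (-10)^2 - 4*(-105) = 520
Step 4: Eigenvalues: 6.40175, -16.4018
Step 5: Signature = (# positive eigenvalues) - (# negative eigenvalues) = 0

0


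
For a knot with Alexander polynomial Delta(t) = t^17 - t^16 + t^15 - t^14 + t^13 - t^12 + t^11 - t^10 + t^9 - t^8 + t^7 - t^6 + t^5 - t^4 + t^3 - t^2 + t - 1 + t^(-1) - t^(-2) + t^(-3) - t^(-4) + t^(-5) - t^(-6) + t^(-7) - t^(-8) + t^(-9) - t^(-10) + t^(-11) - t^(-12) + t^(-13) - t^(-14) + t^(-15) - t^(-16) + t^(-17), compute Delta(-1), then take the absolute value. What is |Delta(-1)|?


Step 1: The polynomial has 35 terms with alternating signs, exponents from 17 down to -17.
Step 2: Substitute t = -1. The i-th term has coefficient (-1)^i and exponent (m-i),
  so its value is (-1)^i * (-1)^(m-i) = (-1)^m = -1 for every i.
Step 3: All 35 terms equal -1, so Delta(-1) = 35 * (-1) = -35
Step 4: |Delta(-1)| = 35

35


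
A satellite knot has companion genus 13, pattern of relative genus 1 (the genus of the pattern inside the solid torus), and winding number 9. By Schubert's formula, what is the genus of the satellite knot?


Schubert: g(satellite) = g_rel(pattern) + |winding| * g(companion),
where g_rel(pattern) is the genus of the pattern relative to the solid torus.
= 1 + 9 * 13
= 1 + 117 = 118

118


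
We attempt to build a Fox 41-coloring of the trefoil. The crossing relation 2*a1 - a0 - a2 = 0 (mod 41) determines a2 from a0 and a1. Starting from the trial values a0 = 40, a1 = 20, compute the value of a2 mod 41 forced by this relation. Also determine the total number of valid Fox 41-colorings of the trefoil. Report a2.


Step 1: Apply the given crossing relation 2*a1 - a0 - a2 = 0 (mod 41).
  a2 = 2*a1 - a0 mod 41
  a2 = 2*20 - 40 mod 41
  a2 = 40 - 40 mod 41
  a2 = 0 mod 41 = 0
Step 2: The trefoil has determinant 3.
  Number of Fox p-colorings (p prime) is p^2 if p = 3, else p.
  Since 41 does not divide 3, only trivial (constant) colorings exist.
  (So the trial a0 = 40, a1 = 20 with a0 != a1 does NOT extend to a valid coloring of the whole trefoil: the other two crossing relations require 3*(a1 - a0) = 0 (mod 41), which fails.)
  Total colorings = 41
Step 3: a2 = 0, total Fox 41-colorings = 41

0


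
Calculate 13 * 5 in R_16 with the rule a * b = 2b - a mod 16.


13 * 5 = 2*5 - 13 mod 16
= 10 - 13 mod 16
= -3 mod 16 = 13

13


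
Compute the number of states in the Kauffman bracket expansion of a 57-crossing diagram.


Each crossing contributes 2 choices (A-smoothing or B-smoothing).
Total states = 2^57 = 144115188075855872

144115188075855872


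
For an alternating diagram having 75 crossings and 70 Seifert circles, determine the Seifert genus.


For alternating knots, g = (c - s + 1)/2.
= (75 - 70 + 1)/2
= 6/2 = 3

3


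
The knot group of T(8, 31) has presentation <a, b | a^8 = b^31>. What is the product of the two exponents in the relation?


The relation is a^8 = b^31.
Product of exponents = 8 * 31
= 248

248


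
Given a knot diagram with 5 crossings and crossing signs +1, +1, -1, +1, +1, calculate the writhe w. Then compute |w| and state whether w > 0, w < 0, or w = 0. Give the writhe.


Step 1: Count positive crossings (+1).
Positive crossings: 4
Step 2: Count negative crossings (-1).
Negative crossings: 1
Step 3: Writhe = (positive) - (negative)
w = 4 - 1 = 3
Step 4: |w| = 3, and w is positive

3


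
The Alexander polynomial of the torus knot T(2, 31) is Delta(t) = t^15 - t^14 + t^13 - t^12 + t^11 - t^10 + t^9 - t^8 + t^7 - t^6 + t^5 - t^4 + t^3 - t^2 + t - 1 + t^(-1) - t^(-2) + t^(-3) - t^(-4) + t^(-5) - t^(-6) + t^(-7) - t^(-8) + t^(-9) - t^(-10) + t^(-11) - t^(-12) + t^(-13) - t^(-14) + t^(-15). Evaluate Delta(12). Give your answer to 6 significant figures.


Substituting t = 12 into Delta(t) = t^15 - t^14 + t^13 - t^12 + t^11 - t^10 + t^9 - t^8 + t^7 - t^6 + t^5 - t^4 + t^3 - t^2 + t - 1 + t^(-1) - t^(-2) + t^(-3) - t^(-4) + t^(-5) - t^(-6) + t^(-7) - t^(-8) + t^(-9) - t^(-10) + t^(-11) - t^(-12) + t^(-13) - t^(-14) + t^(-15):
Term values: (15407021574586368) + (-1283918464548864) + (106993205379072) + (-8916100448256) + (743008370688) + (-61917364224) + (5159780352) + (-429981696) + (35831808) + (-2985984) + (248832) + (-20736) + (1728) + (-144) + (12) + (-1) + (0.0833333) + (-0.00694444) + (0.000578704) + (-4.82253e-05) + (4.01878e-06) + (-3.34898e-07) + (2.79082e-08) + (-2.32568e-09) + (1.93807e-10) + (-1.61506e-11) + (1.34588e-12) + (-1.12157e-13) + (9.34639e-15) + (-7.78866e-16) + (6.49055e-17)
Sum = 1.422186607e+16
Rounded to 6 significant figures: 1.42219e+16

1.42219e+16


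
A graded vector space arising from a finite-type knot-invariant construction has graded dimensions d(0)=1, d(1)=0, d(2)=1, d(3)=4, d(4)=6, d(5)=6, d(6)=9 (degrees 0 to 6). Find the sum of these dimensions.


Total dimension = d(0) + d(1) + ... + d(6)
= 1 + 0 + 1 + 4 + 6 + 6 + 9
= 27

27


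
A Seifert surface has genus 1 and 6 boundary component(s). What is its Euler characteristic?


chi = 2 - 2g - b
= 2 - 2*1 - 6
= 2 - 2 - 6 = -6

-6


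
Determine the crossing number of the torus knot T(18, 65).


For a torus knot T(p, q) with gcd(p,q)=1,
the crossing number is min(p*(q-1), q*(p-1)).
p*(q-1) = 18*64 = 1152
q*(p-1) = 65*17 = 1105
min(1152, 1105) = 1105

1105


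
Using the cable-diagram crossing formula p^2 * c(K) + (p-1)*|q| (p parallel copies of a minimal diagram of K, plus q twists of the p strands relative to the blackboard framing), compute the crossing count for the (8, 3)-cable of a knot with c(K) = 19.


Step 1: Each of the c(K) crossings of the companion diagram becomes p*p = p^2 crossings among the p parallel strands, and each of the |q| twists s_1 s_2 ... s_(p-1) adds (p-1) crossings.
  Crossings = p^2 * c(K) + (p-1)*|q|
Step 2: = 8^2 * 19 + (8-1)*3
Step 3: = 64*19 + 7*3
Step 4: = 1216 + 21 = 1237

1237


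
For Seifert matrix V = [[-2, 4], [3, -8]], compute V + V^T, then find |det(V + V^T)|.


Step 1: Form V + V^T where V = [[-2, 4], [3, -8]]
  V^T = [[-2, 3], [4, -8]]
  V + V^T = [[-4, 7], [7, -16]]
Step 2: det(V + V^T) = (-4)*(-16) - 7*7
  = 64 - 49 = 15
Step 3: Knot determinant = |det(V + V^T)| = |15| = 15

15


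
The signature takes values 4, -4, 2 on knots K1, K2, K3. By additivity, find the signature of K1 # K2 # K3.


The signature is additive under connected sum.
signature(K1 # K2 # K3) = (4) + (-4) + (2)
= 2

2


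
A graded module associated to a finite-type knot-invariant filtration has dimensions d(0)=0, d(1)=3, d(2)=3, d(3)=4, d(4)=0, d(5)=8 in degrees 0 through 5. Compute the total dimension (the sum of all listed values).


Total dimension = d(0) + d(1) + ... + d(5)
= 0 + 3 + 3 + 4 + 0 + 8
= 18

18


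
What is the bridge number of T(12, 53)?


The bridge number of T(p,q) is min(p,q).
min(12, 53) = 12

12


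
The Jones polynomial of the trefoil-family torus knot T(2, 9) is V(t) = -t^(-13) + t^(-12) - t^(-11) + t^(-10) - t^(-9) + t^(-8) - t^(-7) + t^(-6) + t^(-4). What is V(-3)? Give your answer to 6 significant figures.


Substituting t = -3 into V(t) = -t^(-13) + t^(-12) - t^(-11) + t^(-10) - t^(-9) + t^(-8) - t^(-7) + t^(-6) + t^(-4):
  (-)t^(-13) = 6.27225e-07
  (+)t^(-12) = 1.88168e-06
  (-)t^(-11) = 5.64503e-06
  (+)t^(-10) = 1.69351e-05
  (-)t^(-9) = 5.08053e-05
  (+)t^(-8) = 0.000152416
  (-)t^(-7) = 0.000457247
  (+)t^(-6) = 0.00137174
  (+)t^(-4) = 0.0123457
Sum = (6.27225e-07) + (1.88168e-06) + (5.64503e-06) + (1.69351e-05) + (5.08053e-05) + (0.000152416) + (0.000457247) + (0.00137174) + (0.0123457)
= 0.01440297857
Rounded to 6 significant figures: 0.014403

0.014403


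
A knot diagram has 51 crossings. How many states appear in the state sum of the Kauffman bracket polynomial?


Each crossing contributes 2 choices (A-smoothing or B-smoothing).
Total states = 2^51 = 2251799813685248

2251799813685248


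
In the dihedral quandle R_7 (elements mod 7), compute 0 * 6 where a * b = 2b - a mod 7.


0 * 6 = 2*6 - 0 mod 7
= 12 - 0 mod 7
= 12 mod 7 = 5

5


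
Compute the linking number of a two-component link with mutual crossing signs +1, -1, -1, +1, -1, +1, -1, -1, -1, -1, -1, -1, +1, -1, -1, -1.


Step 1: Count positive crossings: 4
Step 2: Count negative crossings: 12
Step 3: Sum of signs = 4 - 12 = -8
Step 4: Linking number = sum/2 = -8/2 = -4

-4


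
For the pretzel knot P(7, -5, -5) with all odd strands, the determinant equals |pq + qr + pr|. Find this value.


Step 1: Compute pq + qr + pr.
pq = 7*(-5) = -35
qr = (-5)*(-5) = 25
pr = 7*(-5) = -35
pq + qr + pr = -35 + 25 + (-35) = -45
Step 2: Take absolute value.
det(P(7,-5,-5)) = |-45| = 45

45


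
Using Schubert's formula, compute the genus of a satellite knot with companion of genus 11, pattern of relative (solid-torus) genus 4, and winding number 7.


Schubert: g(satellite) = g_rel(pattern) + |winding| * g(companion),
where g_rel(pattern) is the genus of the pattern relative to the solid torus.
= 4 + 7 * 11
= 4 + 77 = 81

81


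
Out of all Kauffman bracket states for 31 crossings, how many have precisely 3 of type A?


We choose which 3 of 31 crossings get A-smoothings.
C(31, 3) = 31! / (3! * 28!)
= 4495

4495


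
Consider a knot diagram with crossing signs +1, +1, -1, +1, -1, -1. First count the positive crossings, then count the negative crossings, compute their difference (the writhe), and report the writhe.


Step 1: Count positive crossings (+1).
Positive crossings: 3
Step 2: Count negative crossings (-1).
Negative crossings: 3
Step 3: Writhe = (positive) - (negative)
w = 3 - 3 = 0
Step 4: |w| = 0, and w is zero

0


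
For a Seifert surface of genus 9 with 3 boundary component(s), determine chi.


chi = 2 - 2g - b
= 2 - 2*9 - 3
= 2 - 18 - 3 = -19

-19


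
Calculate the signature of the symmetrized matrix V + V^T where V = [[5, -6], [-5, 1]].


Step 1: V + V^T = [[10, -11], [-11, 2]]
Step 2: trace = 12, det = -101
Step 3: Discriminant = 12^2 - 4*(-101) = 548
Step 4: Eigenvalues: 17.7047, -5.7047
Step 5: Signature = (# positive eigenvalues) - (# negative eigenvalues) = 0

0


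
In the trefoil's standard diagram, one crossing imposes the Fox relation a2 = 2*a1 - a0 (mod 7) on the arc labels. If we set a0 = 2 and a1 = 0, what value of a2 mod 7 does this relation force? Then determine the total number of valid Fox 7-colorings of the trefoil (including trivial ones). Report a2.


Step 1: Apply the given crossing relation 2*a1 - a0 - a2 = 0 (mod 7).
  a2 = 2*a1 - a0 mod 7
  a2 = 2*0 - 2 mod 7
  a2 = 0 - 2 mod 7
  a2 = -2 mod 7 = 5
Step 2: The trefoil has determinant 3.
  Number of Fox p-colorings (p prime) is p^2 if p = 3, else p.
  Since 7 does not divide 3, only trivial (constant) colorings exist.
  (So the trial a0 = 2, a1 = 0 with a0 != a1 does NOT extend to a valid coloring of the whole trefoil: the other two crossing relations require 3*(a1 - a0) = 0 (mod 7), which fails.)
  Total colorings = 7
Step 3: a2 = 5, total Fox 7-colorings = 7

5


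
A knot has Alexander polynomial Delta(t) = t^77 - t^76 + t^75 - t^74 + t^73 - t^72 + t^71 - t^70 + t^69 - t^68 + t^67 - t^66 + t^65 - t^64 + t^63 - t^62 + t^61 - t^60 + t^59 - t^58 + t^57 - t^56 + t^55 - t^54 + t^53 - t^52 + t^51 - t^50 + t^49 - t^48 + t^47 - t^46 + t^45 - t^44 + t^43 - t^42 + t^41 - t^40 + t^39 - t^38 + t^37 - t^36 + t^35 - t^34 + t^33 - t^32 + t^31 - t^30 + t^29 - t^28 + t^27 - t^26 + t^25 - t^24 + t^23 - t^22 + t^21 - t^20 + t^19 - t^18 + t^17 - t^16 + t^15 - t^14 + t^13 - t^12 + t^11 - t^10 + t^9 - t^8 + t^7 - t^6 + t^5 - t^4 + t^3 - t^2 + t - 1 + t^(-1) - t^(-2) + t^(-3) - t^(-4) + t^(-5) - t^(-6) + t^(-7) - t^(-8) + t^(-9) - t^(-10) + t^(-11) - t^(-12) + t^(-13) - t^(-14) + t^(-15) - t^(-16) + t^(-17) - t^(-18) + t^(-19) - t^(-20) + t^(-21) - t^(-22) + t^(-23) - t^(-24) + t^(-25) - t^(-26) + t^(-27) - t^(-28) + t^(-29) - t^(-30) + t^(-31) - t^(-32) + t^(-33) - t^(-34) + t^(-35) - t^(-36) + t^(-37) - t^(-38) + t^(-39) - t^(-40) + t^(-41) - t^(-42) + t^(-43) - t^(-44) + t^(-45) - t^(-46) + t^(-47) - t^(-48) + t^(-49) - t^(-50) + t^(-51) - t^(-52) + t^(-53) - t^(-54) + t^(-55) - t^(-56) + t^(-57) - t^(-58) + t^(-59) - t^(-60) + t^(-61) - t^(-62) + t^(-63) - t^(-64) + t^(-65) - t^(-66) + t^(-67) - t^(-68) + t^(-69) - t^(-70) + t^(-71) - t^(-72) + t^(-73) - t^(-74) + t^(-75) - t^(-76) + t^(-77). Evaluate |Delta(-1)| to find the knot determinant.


Step 1: The polynomial has 155 terms with alternating signs, exponents from 77 down to -77.
Step 2: Substitute t = -1. The i-th term has coefficient (-1)^i and exponent (m-i),
  so its value is (-1)^i * (-1)^(m-i) = (-1)^m = -1 for every i.
Step 3: All 155 terms equal -1, so Delta(-1) = 155 * (-1) = -155
Step 4: |Delta(-1)| = 155

155


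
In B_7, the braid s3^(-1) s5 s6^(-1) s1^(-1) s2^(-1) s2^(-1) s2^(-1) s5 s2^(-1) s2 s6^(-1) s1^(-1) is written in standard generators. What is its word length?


The word length counts the number of generators (including inverses).
Listing each generator: s3^(-1), s5, s6^(-1), s1^(-1), s2^(-1), s2^(-1), s2^(-1), s5, s2^(-1), s2, s6^(-1), s1^(-1)
There are 12 generators in this braid word.

12


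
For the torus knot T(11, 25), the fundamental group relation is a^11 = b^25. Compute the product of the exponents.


The relation is a^11 = b^25.
Product of exponents = 11 * 25
= 275

275


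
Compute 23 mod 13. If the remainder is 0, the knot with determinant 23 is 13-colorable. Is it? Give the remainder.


Step 1: A knot is p-colorable if and only if p divides its determinant.
Step 2: Compute 23 mod 13.
23 = 1 * 13 + 10
Step 3: 23 mod 13 = 10
Step 4: The knot is 13-colorable: no

10


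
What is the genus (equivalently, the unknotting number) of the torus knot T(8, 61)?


For a torus knot T(p,q), both the unknotting number and genus equal (p-1)(q-1)/2.
= (8-1)(61-1)/2
= 7*60/2
= 420/2 = 210

210


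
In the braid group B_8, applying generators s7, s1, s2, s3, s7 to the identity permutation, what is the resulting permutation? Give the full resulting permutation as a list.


Starting with identity [1, 2, 3, 4, 5, 6, 7, 8].
Apply generators in sequence:
  After s7: [1, 2, 3, 4, 5, 6, 8, 7]
  After s1: [2, 1, 3, 4, 5, 6, 8, 7]
  After s2: [2, 3, 1, 4, 5, 6, 8, 7]
  After s3: [2, 3, 4, 1, 5, 6, 8, 7]
  After s7: [2, 3, 4, 1, 5, 6, 7, 8]
Final permutation: [2, 3, 4, 1, 5, 6, 7, 8]

[2, 3, 4, 1, 5, 6, 7, 8]


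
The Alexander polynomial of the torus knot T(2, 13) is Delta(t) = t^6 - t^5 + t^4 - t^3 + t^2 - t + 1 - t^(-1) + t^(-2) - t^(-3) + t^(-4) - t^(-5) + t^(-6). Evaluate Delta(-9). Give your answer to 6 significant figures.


Substituting t = -9 into Delta(t) = t^6 - t^5 + t^4 - t^3 + t^2 - t + 1 - t^(-1) + t^(-2) - t^(-3) + t^(-4) - t^(-5) + t^(-6):
Term values: (531441) + (59049) + (6561) + (729) + (81) + (9) + (1) + (0.111111) + (0.0123457) + (0.00137174) + (0.000152416) + (1.69351e-05) + (1.88168e-06)
Sum = 597871.125
Rounded to 6 significant figures: 597871

597871


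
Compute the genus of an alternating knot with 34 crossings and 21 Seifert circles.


For alternating knots, g = (c - s + 1)/2.
= (34 - 21 + 1)/2
= 14/2 = 7

7


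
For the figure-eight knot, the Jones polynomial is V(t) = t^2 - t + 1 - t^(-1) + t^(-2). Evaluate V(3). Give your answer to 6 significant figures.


Substituting t = 3 into V(t) = t^2 - t + 1 - t^(-1) + t^(-2):
  (+)t^(2) = 9
  (-)t^(1) = -3
  (+)t^(0) = 1
  (-)t^(-1) = -0.333333
  (+)t^(-2) = 0.111111
Sum = (9) + (-3) + (1) + (-0.333333) + (0.111111)
= 6.777777778
Rounded to 6 significant figures: 6.77778

6.77778


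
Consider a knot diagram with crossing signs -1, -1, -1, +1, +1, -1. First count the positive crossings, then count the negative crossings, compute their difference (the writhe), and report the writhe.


Step 1: Count positive crossings (+1).
Positive crossings: 2
Step 2: Count negative crossings (-1).
Negative crossings: 4
Step 3: Writhe = (positive) - (negative)
w = 2 - 4 = -2
Step 4: |w| = 2, and w is negative

-2


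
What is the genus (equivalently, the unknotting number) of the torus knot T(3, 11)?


For a torus knot T(p,q), both the unknotting number and genus equal (p-1)(q-1)/2.
= (3-1)(11-1)/2
= 2*10/2
= 20/2 = 10

10


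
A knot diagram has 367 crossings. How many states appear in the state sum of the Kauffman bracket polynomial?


Each crossing contributes 2 choices (A-smoothing or B-smoothing).
Total states = 2^367 = 300613450595050653169853516389035139504087366260264943450533244356122755214669880763353471793250393988087676928

300613450595050653169853516389035139504087366260264943450533244356122755214669880763353471793250393988087676928


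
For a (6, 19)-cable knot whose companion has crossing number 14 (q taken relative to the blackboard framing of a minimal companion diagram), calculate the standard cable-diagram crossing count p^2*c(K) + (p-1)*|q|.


Step 1: Each of the c(K) crossings of the companion diagram becomes p*p = p^2 crossings among the p parallel strands, and each of the |q| twists s_1 s_2 ... s_(p-1) adds (p-1) crossings.
  Crossings = p^2 * c(K) + (p-1)*|q|
Step 2: = 6^2 * 14 + (6-1)*19
Step 3: = 36*14 + 5*19
Step 4: = 504 + 95 = 599

599


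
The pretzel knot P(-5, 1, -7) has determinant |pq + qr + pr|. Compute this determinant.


Step 1: Compute pq + qr + pr.
pq = (-5)*1 = -5
qr = 1*(-7) = -7
pr = (-5)*(-7) = 35
pq + qr + pr = -5 + (-7) + 35 = 23
Step 2: Take absolute value.
det(P(-5,1,-7)) = |23| = 23

23


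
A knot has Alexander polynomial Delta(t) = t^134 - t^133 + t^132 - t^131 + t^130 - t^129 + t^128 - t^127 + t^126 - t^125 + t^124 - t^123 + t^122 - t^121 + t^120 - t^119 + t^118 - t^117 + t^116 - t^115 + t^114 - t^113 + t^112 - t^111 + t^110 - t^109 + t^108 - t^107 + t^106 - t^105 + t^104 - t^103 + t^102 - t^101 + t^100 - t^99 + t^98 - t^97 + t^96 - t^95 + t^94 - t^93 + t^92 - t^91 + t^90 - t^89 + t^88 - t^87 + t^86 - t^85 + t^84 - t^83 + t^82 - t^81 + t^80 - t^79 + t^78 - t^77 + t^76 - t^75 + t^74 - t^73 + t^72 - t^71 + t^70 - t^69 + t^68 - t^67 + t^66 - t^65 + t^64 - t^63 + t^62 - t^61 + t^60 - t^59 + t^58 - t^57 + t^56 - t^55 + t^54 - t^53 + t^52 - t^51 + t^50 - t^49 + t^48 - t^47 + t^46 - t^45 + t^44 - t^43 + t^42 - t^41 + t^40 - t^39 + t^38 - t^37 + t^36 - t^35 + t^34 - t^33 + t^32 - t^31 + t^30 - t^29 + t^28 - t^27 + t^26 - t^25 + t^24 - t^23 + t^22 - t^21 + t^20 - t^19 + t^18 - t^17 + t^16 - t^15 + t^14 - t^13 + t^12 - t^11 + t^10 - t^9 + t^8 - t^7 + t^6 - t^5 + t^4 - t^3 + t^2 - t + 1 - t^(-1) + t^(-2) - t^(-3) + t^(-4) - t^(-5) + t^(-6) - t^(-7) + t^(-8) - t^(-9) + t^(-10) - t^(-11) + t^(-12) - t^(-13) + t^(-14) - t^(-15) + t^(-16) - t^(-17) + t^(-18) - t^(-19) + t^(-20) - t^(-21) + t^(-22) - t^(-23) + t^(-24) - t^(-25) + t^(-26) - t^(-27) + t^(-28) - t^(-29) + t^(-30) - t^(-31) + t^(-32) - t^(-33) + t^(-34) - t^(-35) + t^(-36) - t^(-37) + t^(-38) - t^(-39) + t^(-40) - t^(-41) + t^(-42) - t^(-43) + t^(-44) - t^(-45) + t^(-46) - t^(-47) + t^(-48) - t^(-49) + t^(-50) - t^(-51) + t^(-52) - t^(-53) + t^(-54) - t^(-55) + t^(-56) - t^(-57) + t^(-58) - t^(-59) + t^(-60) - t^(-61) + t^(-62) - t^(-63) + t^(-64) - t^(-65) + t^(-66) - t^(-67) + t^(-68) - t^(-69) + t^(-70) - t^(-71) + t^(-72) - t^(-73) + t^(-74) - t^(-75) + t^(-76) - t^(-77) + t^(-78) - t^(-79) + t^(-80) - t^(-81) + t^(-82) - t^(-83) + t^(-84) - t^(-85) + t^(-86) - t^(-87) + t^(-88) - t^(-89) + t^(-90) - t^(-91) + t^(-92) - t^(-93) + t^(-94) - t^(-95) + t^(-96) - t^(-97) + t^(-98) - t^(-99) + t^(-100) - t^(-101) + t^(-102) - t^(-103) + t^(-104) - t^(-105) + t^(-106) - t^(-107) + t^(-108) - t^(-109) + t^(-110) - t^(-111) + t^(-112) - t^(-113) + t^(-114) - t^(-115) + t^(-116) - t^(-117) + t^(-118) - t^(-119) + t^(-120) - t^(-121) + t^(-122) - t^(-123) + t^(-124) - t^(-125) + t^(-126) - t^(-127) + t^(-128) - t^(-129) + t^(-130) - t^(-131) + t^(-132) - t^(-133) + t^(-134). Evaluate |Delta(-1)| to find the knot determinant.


Step 1: The polynomial has 269 terms with alternating signs, exponents from 134 down to -134.
Step 2: Substitute t = -1. The i-th term has coefficient (-1)^i and exponent (m-i),
  so its value is (-1)^i * (-1)^(m-i) = (-1)^m = 1 for every i.
Step 3: All 269 terms equal 1, so Delta(-1) = 269 * (1) = 269
Step 4: |Delta(-1)| = 269

269


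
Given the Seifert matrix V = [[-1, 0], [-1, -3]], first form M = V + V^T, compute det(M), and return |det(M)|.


Step 1: Form V + V^T where V = [[-1, 0], [-1, -3]]
  V^T = [[-1, -1], [0, -3]]
  V + V^T = [[-2, -1], [-1, -6]]
Step 2: det(V + V^T) = (-2)*(-6) - (-1)*(-1)
  = 12 - 1 = 11
Step 3: Knot determinant = |det(V + V^T)| = |11| = 11

11


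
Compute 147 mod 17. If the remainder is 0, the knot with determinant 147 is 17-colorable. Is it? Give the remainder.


Step 1: A knot is p-colorable if and only if p divides its determinant.
Step 2: Compute 147 mod 17.
147 = 8 * 17 + 11
Step 3: 147 mod 17 = 11
Step 4: The knot is 17-colorable: no

11
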